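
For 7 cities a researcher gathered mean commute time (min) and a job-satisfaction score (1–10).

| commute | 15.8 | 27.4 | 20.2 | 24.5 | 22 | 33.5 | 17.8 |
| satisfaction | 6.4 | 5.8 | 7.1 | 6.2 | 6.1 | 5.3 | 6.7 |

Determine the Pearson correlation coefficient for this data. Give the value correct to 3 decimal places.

n = 7, Σx = 161.2, Σy = 43.6, Σx² = 3931.78, Σy² = 273.64, Σxy = 986.37
nΣxy − ΣxΣy = 6904.59 − 7028.32 = -123.73
nΣx² − (Σx)² = 27522.46 − 25985.44 = 1537.02; nΣy² − (Σy)² = 1915.48 − 1900.96 = 14.52
r = -123.73 / √(1537.02 × 14.52) = -123.73 / 149.3905 ≈ -0.828

-0.828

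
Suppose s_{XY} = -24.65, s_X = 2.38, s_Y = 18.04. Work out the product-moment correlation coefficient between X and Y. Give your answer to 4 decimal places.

r = Cov(X,Y) / (s_X · s_Y) = -24.65 / (2.38 × 18.04)
  = -24.65 / 42.9352 ≈ -0.5741

-0.5741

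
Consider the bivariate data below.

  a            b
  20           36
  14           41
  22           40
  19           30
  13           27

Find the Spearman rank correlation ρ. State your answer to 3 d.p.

Rank a: 4, 2, 5, 3, 1
Rank b: 3, 5, 4, 2, 1
d = rank(a) − rank(b): 1, -3, 1, 1, 0; Σd² = 12
ρ = 1 − 6Σd² / [n(n²−1)] = 1 − 6×12 / (5×24) = 1 − 72/120 ≈ 0.400

0.400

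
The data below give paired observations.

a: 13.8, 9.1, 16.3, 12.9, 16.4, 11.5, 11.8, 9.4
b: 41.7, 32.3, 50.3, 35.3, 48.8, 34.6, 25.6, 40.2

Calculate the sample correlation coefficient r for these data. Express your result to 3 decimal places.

0.717

n = 8, Σa = 101.2, Σb = 308.8, Σa² = 1334.16, Σb² = 12408.36, Σab = 4022.83
nΣab − ΣaΣb = 32182.64 − 31250.56 = 932.08
nΣa² − (Σa)² = 10673.28 − 10241.44 = 431.84; nΣb² − (Σb)² = 99266.88 − 95357.44 = 3909.44
r = 932.08 / √(431.84 × 3909.44) = 932.08 / 1299.3277 ≈ 0.717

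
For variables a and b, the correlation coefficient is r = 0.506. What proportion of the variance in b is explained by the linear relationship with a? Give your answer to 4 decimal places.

r² = (0.506)² = 0.2560

0.2560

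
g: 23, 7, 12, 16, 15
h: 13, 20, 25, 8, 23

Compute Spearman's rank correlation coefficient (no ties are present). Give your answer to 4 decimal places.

Rank g: 5, 1, 2, 4, 3
Rank h: 2, 3, 5, 1, 4
d = rank(g) − rank(h): 3, -2, -3, 3, -1; Σd² = 32
ρ = 1 − 6Σd² / [n(n²−1)] = 1 − 6×32 / (5×24) = 1 − 192/120 ≈ -0.6000

-0.6000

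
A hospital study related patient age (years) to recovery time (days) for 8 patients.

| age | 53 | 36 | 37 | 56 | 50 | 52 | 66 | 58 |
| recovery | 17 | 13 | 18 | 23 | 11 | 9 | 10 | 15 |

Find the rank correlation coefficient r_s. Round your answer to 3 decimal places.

Rank age: 5, 1, 2, 6, 3, 4, 8, 7
Rank recovery: 6, 4, 7, 8, 3, 1, 2, 5
d = rank(age) − rank(recovery): -1, -3, -5, -2, 0, 3, 6, 2; Σd² = 88
ρ = 1 − 6Σd² / [n(n²−1)] = 1 − 6×88 / (8×63) = 1 − 528/504 ≈ -0.048

-0.048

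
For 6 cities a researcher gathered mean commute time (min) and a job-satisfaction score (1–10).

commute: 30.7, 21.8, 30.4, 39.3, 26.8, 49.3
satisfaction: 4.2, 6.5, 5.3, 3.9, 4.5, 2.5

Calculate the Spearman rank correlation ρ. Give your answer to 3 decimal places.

Rank commute: 4, 1, 3, 5, 2, 6
Rank satisfaction: 3, 6, 5, 2, 4, 1
d = rank(commute) − rank(satisfaction): 1, -5, -2, 3, -2, 5; Σd² = 68
ρ = 1 − 6Σd² / [n(n²−1)] = 1 − 6×68 / (6×35) = 1 − 408/210 ≈ -0.943

-0.943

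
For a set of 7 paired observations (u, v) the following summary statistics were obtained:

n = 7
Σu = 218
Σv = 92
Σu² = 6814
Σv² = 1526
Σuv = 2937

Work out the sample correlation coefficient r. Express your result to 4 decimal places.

0.8097

r = (nΣuv − ΣuΣv) / √[(nΣu² − (Σu)²)(nΣv² − (Σv)²)]
Numerator: 7×2937 − 218×92 = 503
Denominator: √[(47698 − 47524)(10682 − 8464)] = √[174 × 2218] = 621.2343
r = 503 / 621.2343 ≈ 0.8097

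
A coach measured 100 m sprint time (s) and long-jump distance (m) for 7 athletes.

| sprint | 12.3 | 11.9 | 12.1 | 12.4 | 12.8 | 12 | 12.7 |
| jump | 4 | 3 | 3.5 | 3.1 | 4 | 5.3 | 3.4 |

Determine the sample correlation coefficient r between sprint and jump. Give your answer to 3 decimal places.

-0.121

n = 7, Σx = 86.2, Σy = 26.3, Σx² = 1062.2, Σy² = 102.51, Σxy = 323.67
nΣxy − ΣxΣy = 2265.69 − 2267.06 = -1.37
nΣx² − (Σx)² = 7435.4 − 7430.44 = 4.96; nΣy² − (Σy)² = 717.57 − 691.69 = 25.88
r = -1.37 / √(4.96 × 25.88) = -1.37 / 11.3298 ≈ -0.121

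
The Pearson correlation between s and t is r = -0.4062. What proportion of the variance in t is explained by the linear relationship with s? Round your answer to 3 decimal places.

0.165

r² = (-0.4062)² = 0.165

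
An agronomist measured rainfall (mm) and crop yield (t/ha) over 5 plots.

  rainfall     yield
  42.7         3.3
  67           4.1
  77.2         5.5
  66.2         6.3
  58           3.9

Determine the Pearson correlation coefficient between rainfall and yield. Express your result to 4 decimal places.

0.7252

n = 5, Σx = 311.1, Σy = 23.1, Σx² = 20018.57, Σy² = 112.85, Σxy = 1483.47
nΣxy − ΣxΣy = 7417.35 − 7186.41 = 230.94
nΣx² − (Σx)² = 100092.85 − 96783.21 = 3309.64; nΣy² − (Σy)² = 564.25 − 533.61 = 30.64
r = 230.94 / √(3309.64 × 30.64) = 230.94 / 318.4452 ≈ 0.7252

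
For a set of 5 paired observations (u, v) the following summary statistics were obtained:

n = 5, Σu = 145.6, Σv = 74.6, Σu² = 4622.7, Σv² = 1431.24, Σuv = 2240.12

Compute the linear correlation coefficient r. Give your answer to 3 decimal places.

0.194

r = (nΣuv − ΣuΣv) / √[(nΣu² − (Σu)²)(nΣv² − (Σv)²)]
Numerator: 5×2240.12 − 145.6×74.6 = 338.84
Denominator: √[(23113.5 − 21199.36)(7156.2 − 5565.16)] = √[1914.14 × 1591.04] = 1745.1284
r = 338.84 / 1745.1284 ≈ 0.194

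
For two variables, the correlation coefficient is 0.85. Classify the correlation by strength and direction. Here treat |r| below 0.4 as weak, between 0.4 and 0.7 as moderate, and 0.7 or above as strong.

r = 0.85 > 0 so the relationship is positive.
|r| = 0.85, which falls in the strong range.

strong positive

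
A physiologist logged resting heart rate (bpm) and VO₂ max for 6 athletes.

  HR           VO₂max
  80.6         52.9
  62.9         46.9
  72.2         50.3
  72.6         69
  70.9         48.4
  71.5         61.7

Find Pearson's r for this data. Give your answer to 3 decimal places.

n = 6, Σx = 430.7, Σy = 329.2, Σx² = 31075.43, Σy² = 18438.56, Σxy = 23697.92
nΣxy − ΣxΣy = 142187.52 − 141786.44 = 401.08
nΣx² − (Σx)² = 186452.58 − 185502.49 = 950.09; nΣy² − (Σy)² = 110631.36 − 108372.64 = 2258.72
r = 401.08 / √(950.09 × 2258.72) = 401.08 / 1464.9189 ≈ 0.274

0.274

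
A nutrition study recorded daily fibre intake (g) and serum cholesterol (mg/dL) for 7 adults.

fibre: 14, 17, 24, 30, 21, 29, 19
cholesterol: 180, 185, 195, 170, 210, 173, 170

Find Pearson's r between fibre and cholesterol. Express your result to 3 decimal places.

-0.232

n = 7, Σx = 154, Σy = 1283, Σx² = 3604, Σy² = 236479, Σxy = 28102
nΣxy − ΣxΣy = 196714 − 197582 = -868
nΣx² − (Σx)² = 25228 − 23716 = 1512; nΣy² − (Σy)² = 1655353 − 1646089 = 9264
r = -868 / √(1512 × 9264) = -868 / 3742.6151 ≈ -0.232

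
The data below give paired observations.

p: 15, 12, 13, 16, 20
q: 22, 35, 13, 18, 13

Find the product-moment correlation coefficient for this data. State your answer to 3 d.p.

n = 5, Σp = 76, Σq = 101, Σp² = 1194, Σq² = 2371, Σpq = 1467
nΣpq − ΣpΣq = 7335 − 7676 = -341
nΣp² − (Σp)² = 5970 − 5776 = 194; nΣq² − (Σq)² = 11855 − 10201 = 1654
r = -341 / √(194 × 1654) = -341 / 566.4592 ≈ -0.602

-0.602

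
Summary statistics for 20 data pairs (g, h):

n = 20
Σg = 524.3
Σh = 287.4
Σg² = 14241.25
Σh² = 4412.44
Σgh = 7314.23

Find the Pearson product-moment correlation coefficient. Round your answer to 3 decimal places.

r = (nΣgh − ΣgΣh) / √[(nΣg² − (Σg)²)(nΣh² − (Σh)²)]
Numerator: 20×7314.23 − 524.3×287.4 = -4399.22
Denominator: √[(284825 − 274890.49)(88248.8 − 82598.76)] = √[9934.51 × 5650.04] = 7492.0210
r = -4399.22 / 7492.0210 ≈ -0.587

-0.587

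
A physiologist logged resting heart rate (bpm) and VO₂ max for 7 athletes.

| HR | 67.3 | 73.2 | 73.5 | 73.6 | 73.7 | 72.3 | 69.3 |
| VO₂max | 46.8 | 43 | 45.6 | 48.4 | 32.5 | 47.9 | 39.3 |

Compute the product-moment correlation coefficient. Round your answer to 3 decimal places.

n = 7, Σx = 502.9, Σy = 303.5, Σx² = 36168.21, Σy² = 13356.31, Σxy = 21792.99
nΣxy − ΣxΣy = 152550.93 − 152630.15 = -79.22
nΣx² − (Σx)² = 253177.47 − 252908.41 = 269.06; nΣy² − (Σy)² = 93494.17 − 92112.25 = 1381.92
r = -79.22 / √(269.06 × 1381.92) = -79.22 / 609.7700 ≈ -0.130

-0.130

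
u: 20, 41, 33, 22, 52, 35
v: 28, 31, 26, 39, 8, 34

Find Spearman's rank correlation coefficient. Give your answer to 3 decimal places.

Rank u: 1, 5, 3, 2, 6, 4
Rank v: 3, 4, 2, 6, 1, 5
d = rank(u) − rank(v): -2, 1, 1, -4, 5, -1; Σd² = 48
ρ = 1 − 6Σd² / [n(n²−1)] = 1 − 6×48 / (6×35) = 1 − 288/210 ≈ -0.371

-0.371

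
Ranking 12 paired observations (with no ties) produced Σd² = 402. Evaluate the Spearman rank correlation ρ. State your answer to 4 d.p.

-0.4056

ρ = 1 − 6Σd² / [n(n²−1)] = 1 − 6×402 / (12×143)
  = 1 − 2412/1716 = 1 − 1.40559 ≈ -0.4056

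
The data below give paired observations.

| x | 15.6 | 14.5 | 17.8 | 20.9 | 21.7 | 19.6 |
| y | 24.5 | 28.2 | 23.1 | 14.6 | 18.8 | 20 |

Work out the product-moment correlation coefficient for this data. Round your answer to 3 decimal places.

n = 6, Σx = 110.1, Σy = 129.2, Σx² = 2062.31, Σy² = 2895.7, Σxy = 2307.38
nΣxy − ΣxΣy = 13844.28 − 14224.92 = -380.64
nΣx² − (Σx)² = 12373.86 − 12122.01 = 251.85; nΣy² − (Σy)² = 17374.2 − 16692.64 = 681.56
r = -380.64 / √(251.85 × 681.56) = -380.64 / 414.3077 ≈ -0.919

-0.919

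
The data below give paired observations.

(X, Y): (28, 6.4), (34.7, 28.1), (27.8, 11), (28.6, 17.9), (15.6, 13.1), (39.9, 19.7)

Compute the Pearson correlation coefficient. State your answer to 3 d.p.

0.525

n = 6, ΣX = 174.6, ΣY = 96.2, ΣX² = 5414.26, ΣY² = 1831.68, ΣXY = 2962.4
nΣXY − ΣXΣY = 17774.4 − 16796.52 = 977.88
nΣX² − (ΣX)² = 32485.56 − 30485.16 = 2000.4; nΣY² − (ΣY)² = 10990.08 − 9254.44 = 1735.64
r = 977.88 / √(2000.4 × 1735.64) = 977.88 / 1863.3234 ≈ 0.525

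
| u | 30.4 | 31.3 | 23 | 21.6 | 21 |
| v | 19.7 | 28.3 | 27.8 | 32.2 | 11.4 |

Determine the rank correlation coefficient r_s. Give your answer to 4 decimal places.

0.3000

Rank u: 4, 5, 3, 2, 1
Rank v: 2, 4, 3, 5, 1
d = rank(u) − rank(v): 2, 1, 0, -3, 0; Σd² = 14
ρ = 1 − 6Σd² / [n(n²−1)] = 1 − 6×14 / (5×24) = 1 − 84/120 ≈ 0.3000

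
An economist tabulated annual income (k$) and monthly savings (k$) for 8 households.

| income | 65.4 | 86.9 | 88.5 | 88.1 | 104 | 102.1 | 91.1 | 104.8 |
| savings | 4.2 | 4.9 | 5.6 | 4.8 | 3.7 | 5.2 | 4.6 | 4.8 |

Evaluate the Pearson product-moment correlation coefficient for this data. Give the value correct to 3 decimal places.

0.062

n = 8, Σx = 730.9, Σy = 37.8, Σx² = 67945.29, Σy² = 180.98, Σxy = 3456.79
nΣxy − ΣxΣy = 27654.32 − 27628.02 = 26.3
nΣx² − (Σx)² = 543562.32 − 534214.81 = 9347.51; nΣy² − (Σy)² = 1447.84 − 1428.84 = 19
r = 26.3 / √(9347.51 × 19) = 26.3 / 421.4293 ≈ 0.062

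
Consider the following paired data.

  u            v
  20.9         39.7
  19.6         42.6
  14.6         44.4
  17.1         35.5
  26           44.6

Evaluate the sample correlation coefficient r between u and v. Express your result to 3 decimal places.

n = 5, Σu = 98.2, Σv = 206.8, Σu² = 2002.54, Σv² = 8611.62, Σuv = 4079.58
nΣuv − ΣuΣv = 20397.9 − 20307.76 = 90.14
nΣu² − (Σu)² = 10012.7 − 9643.24 = 369.46; nΣv² − (Σv)² = 43058.1 − 42766.24 = 291.86
r = 90.14 / √(369.46 × 291.86) = 90.14 / 328.3757 ≈ 0.275

0.275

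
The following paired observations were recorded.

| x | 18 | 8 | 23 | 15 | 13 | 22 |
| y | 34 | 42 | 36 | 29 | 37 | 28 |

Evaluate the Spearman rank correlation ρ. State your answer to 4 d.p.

-0.6000

Rank x: 4, 1, 6, 3, 2, 5
Rank y: 3, 6, 4, 2, 5, 1
d = rank(x) − rank(y): 1, -5, 2, 1, -3, 4; Σd² = 56
ρ = 1 − 6Σd² / [n(n²−1)] = 1 − 6×56 / (6×35) = 1 − 336/210 ≈ -0.6000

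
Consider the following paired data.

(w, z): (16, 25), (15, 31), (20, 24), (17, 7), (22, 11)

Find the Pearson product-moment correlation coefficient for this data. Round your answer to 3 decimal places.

-0.491

n = 5, Σw = 90, Σz = 98, Σw² = 1654, Σz² = 2332, Σwz = 1706
nΣwz − ΣwΣz = 8530 − 8820 = -290
nΣw² − (Σw)² = 8270 − 8100 = 170; nΣz² − (Σz)² = 11660 − 9604 = 2056
r = -290 / √(170 × 2056) = -290 / 591.2022 ≈ -0.491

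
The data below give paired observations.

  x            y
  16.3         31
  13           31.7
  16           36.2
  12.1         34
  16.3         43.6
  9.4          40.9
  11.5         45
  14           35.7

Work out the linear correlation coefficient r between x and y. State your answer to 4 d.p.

n = 8, Σx = 108.6, Σy = 298.1, Σx² = 1519.4, Σy² = 11305.59, Σxy = 4020.44
nΣxy − ΣxΣy = 32163.52 − 32373.66 = -210.14
nΣx² − (Σx)² = 12155.2 − 11793.96 = 361.24; nΣy² − (Σy)² = 90444.72 − 88863.61 = 1581.11
r = -210.14 / √(361.24 × 1581.11) = -210.14 / 755.7514 ≈ -0.2781

-0.2781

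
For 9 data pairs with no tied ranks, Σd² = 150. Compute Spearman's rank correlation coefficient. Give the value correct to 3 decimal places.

-0.250

ρ = 1 − 6Σd² / [n(n²−1)] = 1 − 6×150 / (9×80)
  = 1 − 900/720 = 1 − 1.2500 ≈ -0.250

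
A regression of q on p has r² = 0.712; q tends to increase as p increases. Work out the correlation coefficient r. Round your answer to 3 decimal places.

|r| = √0.712 = 0.844
The association is positive, so r = 0.844.

0.844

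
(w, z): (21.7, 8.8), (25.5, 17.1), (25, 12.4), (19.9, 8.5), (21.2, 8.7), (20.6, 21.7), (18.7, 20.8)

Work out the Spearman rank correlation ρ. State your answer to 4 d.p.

Rank w: 5, 7, 6, 2, 4, 3, 1
Rank z: 3, 5, 4, 1, 2, 7, 6
d = rank(w) − rank(z): 2, 2, 2, 1, 2, -4, -5; Σd² = 58
ρ = 1 − 6Σd² / [n(n²−1)] = 1 − 6×58 / (7×48) = 1 − 348/336 ≈ -0.0357

-0.0357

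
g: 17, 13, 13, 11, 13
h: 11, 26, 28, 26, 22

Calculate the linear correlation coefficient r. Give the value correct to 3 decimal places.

-0.887

n = 5, Σg = 67, Σh = 113, Σg² = 917, Σh² = 2741, Σgh = 1461
nΣgh − ΣgΣh = 7305 − 7571 = -266
nΣg² − (Σg)² = 4585 − 4489 = 96; nΣh² − (Σh)² = 13705 − 12769 = 936
r = -266 / √(96 × 936) = -266 / 299.7599 ≈ -0.887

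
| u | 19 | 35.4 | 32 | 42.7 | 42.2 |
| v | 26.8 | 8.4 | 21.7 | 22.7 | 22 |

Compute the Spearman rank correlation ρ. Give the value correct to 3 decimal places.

-0.100

Rank u: 1, 3, 2, 5, 4
Rank v: 5, 1, 2, 4, 3
d = rank(u) − rank(v): -4, 2, 0, 1, 1; Σd² = 22
ρ = 1 − 6Σd² / [n(n²−1)] = 1 − 6×22 / (5×24) = 1 − 132/120 ≈ -0.100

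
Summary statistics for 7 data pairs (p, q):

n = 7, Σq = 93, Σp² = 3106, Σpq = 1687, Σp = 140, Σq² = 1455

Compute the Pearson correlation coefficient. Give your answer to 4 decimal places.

r = (nΣpq − ΣpΣq) / √[(nΣp² − (Σp)²)(nΣq² − (Σq)²)]
Numerator: 7×1687 − 140×93 = -1211
Denominator: √[(21742 − 19600)(10185 − 8649)] = √[2142 × 1536] = 1813.8666
r = -1211 / 1813.8666 ≈ -0.6676

-0.6676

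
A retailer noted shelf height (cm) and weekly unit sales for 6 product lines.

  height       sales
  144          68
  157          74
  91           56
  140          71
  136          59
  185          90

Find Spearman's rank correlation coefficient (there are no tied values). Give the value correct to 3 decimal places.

Rank height: 4, 5, 1, 3, 2, 6
Rank sales: 3, 5, 1, 4, 2, 6
d = rank(height) − rank(sales): 1, 0, 0, -1, 0, 0; Σd² = 2
ρ = 1 − 6Σd² / [n(n²−1)] = 1 − 6×2 / (6×35) = 1 − 12/210 ≈ 0.943

0.943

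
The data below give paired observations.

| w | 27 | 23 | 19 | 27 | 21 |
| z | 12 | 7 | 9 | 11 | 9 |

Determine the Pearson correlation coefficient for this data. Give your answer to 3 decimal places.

n = 5, Σw = 117, Σz = 48, Σw² = 2789, Σz² = 476, Σwz = 1142
nΣwz − ΣwΣz = 5710 − 5616 = 94
nΣw² − (Σw)² = 13945 − 13689 = 256; nΣz² − (Σz)² = 2380 − 2304 = 76
r = 94 / √(256 × 76) = 94 / 139.4848 ≈ 0.674

0.674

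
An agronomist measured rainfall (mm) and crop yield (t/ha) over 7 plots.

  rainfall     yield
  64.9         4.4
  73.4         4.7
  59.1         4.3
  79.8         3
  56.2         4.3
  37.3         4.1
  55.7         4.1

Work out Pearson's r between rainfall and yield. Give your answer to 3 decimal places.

-0.301

n = 7, Σx = 426.4, Σy = 28.9, Σx² = 27112.64, Σy² = 121.05, Σxy = 1747.03
nΣxy − ΣxΣy = 12229.21 − 12322.96 = -93.75
nΣx² − (Σx)² = 189788.48 − 181816.96 = 7971.52; nΣy² − (Σy)² = 847.35 − 835.21 = 12.14
r = -93.75 / √(7971.52 × 12.14) = -93.75 / 311.0856 ≈ -0.301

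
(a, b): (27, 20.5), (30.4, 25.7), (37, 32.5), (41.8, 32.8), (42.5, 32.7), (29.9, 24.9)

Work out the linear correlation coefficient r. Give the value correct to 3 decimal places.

0.950

n = 6, Σa = 208.6, Σb = 169.1, Σa² = 7469.66, Σb² = 4902.13, Σab = 6042.58
nΣab − ΣaΣb = 36255.48 − 35274.26 = 981.22
nΣa² − (Σa)² = 44817.96 − 43513.96 = 1304; nΣb² − (Σb)² = 29412.78 − 28594.81 = 817.97
r = 981.22 / √(1304 × 817.97) = 981.22 / 1032.7792 ≈ 0.950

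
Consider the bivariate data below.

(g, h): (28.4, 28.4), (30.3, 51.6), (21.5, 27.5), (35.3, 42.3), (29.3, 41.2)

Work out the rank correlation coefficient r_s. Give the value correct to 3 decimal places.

0.900

Rank g: 2, 4, 1, 5, 3
Rank h: 2, 5, 1, 4, 3
d = rank(g) − rank(h): 0, -1, 0, 1, 0; Σd² = 2
ρ = 1 − 6Σd² / [n(n²−1)] = 1 − 6×2 / (5×24) = 1 − 12/120 ≈ 0.900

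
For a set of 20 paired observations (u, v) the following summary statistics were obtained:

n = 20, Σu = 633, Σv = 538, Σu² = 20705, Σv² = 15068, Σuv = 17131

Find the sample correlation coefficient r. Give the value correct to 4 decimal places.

r = (nΣuv − ΣuΣv) / √[(nΣu² − (Σu)²)(nΣv² − (Σv)²)]
Numerator: 20×17131 − 633×538 = 2066
Denominator: √[(414100 − 400689)(301360 − 289444)] = √[13411 × 11916] = 12641.4191
r = 2066 / 12641.4191 ≈ 0.1634

0.1634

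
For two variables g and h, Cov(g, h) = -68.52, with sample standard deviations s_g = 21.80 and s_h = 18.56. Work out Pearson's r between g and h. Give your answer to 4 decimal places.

-0.1693

r = Cov(g,h) / (s_g · s_h) = -68.52 / (21.80 × 18.56)
  = -68.52 / 404.6080 ≈ -0.1693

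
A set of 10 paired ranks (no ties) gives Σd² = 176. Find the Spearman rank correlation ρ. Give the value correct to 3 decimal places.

-0.067

ρ = 1 − 6Σd² / [n(n²−1)] = 1 − 6×176 / (10×99)
  = 1 − 1056/990 = 1 − 1.0667 ≈ -0.067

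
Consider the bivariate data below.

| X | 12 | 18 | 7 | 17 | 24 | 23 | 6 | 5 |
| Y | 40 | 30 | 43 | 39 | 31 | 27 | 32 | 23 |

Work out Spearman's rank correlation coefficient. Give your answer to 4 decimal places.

-0.1190

Rank X: 4, 6, 3, 5, 8, 7, 2, 1
Rank Y: 7, 3, 8, 6, 4, 2, 5, 1
d = rank(X) − rank(Y): -3, 3, -5, -1, 4, 5, -3, 0; Σd² = 94
ρ = 1 − 6Σd² / [n(n²−1)] = 1 − 6×94 / (8×63) = 1 − 564/504 ≈ -0.1190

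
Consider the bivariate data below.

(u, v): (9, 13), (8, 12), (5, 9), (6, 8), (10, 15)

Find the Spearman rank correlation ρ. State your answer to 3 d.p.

Rank u: 4, 3, 1, 2, 5
Rank v: 4, 3, 2, 1, 5
d = rank(u) − rank(v): 0, 0, -1, 1, 0; Σd² = 2
ρ = 1 − 6Σd² / [n(n²−1)] = 1 − 6×2 / (5×24) = 1 − 12/120 ≈ 0.900

0.900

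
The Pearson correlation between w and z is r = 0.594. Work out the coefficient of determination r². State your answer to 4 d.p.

0.3528

r² = (0.594)² = 0.3528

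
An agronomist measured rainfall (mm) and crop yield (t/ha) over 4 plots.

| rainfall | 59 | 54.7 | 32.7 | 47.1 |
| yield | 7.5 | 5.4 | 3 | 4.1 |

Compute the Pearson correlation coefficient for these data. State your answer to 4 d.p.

0.9191

n = 4, Σx = 193.5, Σy = 20, Σx² = 9760.79, Σy² = 111.22, Σxy = 1029.09
nΣxy − ΣxΣy = 4116.36 − 3870 = 246.36
nΣx² − (Σx)² = 39043.16 − 37442.25 = 1600.91; nΣy² − (Σy)² = 444.88 − 400 = 44.88
r = 246.36 / √(1600.91 × 44.88) = 246.36 / 268.0463 ≈ 0.9191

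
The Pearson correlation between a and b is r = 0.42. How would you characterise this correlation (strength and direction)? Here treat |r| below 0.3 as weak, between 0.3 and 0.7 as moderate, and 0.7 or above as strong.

r = 0.42 > 0 so the relationship is positive.
|r| = 0.42, which falls in the moderate range.

moderate positive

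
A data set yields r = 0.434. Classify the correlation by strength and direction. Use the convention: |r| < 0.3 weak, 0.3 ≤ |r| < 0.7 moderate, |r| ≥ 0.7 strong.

moderate positive

r = 0.434 > 0 so the relationship is positive.
|r| = 0.434, which falls in the moderate range.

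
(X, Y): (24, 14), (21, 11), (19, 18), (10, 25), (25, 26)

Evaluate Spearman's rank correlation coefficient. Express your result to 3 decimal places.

0.100

Rank X: 4, 3, 2, 1, 5
Rank Y: 2, 1, 3, 4, 5
d = rank(X) − rank(Y): 2, 2, -1, -3, 0; Σd² = 18
ρ = 1 − 6Σd² / [n(n²−1)] = 1 − 6×18 / (5×24) = 1 − 108/120 ≈ 0.100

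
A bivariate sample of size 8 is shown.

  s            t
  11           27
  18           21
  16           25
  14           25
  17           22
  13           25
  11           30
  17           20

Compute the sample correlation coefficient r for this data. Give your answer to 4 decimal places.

n = 8, Σs = 117, Σt = 195, Σs² = 1765, Σt² = 4829, Σst = 2794
nΣst − ΣsΣt = 22352 − 22815 = -463
nΣs² − (Σs)² = 14120 − 13689 = 431; nΣt² − (Σt)² = 38632 − 38025 = 607
r = -463 / √(431 × 607) = -463 / 511.4851 ≈ -0.9052

-0.9052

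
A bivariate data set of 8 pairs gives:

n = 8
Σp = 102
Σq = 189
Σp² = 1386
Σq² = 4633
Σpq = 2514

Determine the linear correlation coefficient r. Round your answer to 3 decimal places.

r = (nΣpq − ΣpΣq) / √[(nΣp² − (Σp)²)(nΣq² − (Σq)²)]
Numerator: 8×2514 − 102×189 = 834
Denominator: √[(11088 − 10404)(37064 − 35721)] = √[684 × 1343] = 958.4425
r = 834 / 958.4425 ≈ 0.870

0.870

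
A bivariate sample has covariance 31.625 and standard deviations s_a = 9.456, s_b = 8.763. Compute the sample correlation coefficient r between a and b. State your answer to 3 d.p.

0.382

r = Cov(a,b) / (s_a · s_b) = 31.625 / (9.456 × 8.763)
  = 31.625 / 82.8629 ≈ 0.382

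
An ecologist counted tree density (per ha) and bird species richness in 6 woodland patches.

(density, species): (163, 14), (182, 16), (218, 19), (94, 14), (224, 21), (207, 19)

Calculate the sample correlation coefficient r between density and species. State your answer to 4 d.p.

0.8608

n = 6, Σx = 1088, Σy = 103, Σx² = 209078, Σy² = 1811, Σxy = 19289
nΣxy − ΣxΣy = 115734 − 112064 = 3670
nΣx² − (Σx)² = 1254468 − 1183744 = 70724; nΣy² − (Σy)² = 10866 − 10609 = 257
r = 3670 / √(70724 × 257) = 3670 / 4263.3400 ≈ 0.8608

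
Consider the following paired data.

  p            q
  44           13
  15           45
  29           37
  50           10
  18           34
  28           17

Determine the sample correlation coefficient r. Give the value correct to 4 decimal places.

-0.8684

n = 6, Σp = 184, Σq = 156, Σp² = 6610, Σq² = 5108, Σpq = 3908
nΣpq − ΣpΣq = 23448 − 28704 = -5256
nΣp² − (Σp)² = 39660 − 33856 = 5804; nΣq² − (Σq)² = 30648 − 24336 = 6312
r = -5256 / √(5804 × 6312) = -5256 / 6052.6728 ≈ -0.8684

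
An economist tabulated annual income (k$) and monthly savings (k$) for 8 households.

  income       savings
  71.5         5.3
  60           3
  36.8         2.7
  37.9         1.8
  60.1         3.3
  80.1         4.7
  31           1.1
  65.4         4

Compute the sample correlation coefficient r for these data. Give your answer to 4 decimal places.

n = 8, Σx = 442.8, Σy = 25.9, Σx² = 26769.08, Σy² = 97.81, Σxy = 1597.03
nΣxy − ΣxΣy = 12776.24 − 11468.52 = 1307.72
nΣx² − (Σx)² = 214152.64 − 196071.84 = 18080.8; nΣy² − (Σy)² = 782.48 − 670.81 = 111.67
r = 1307.72 / √(18080.8 × 111.67) = 1307.72 / 1420.9444 ≈ 0.9203

0.9203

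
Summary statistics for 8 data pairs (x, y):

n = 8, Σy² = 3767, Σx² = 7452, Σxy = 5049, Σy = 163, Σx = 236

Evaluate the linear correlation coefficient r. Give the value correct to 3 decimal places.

r = (nΣxy − ΣxΣy) / √[(nΣx² − (Σx)²)(nΣy² − (Σy)²)]
Numerator: 8×5049 − 236×163 = 1924
Denominator: √[(59616 − 55696)(30136 − 26569)] = √[3920 × 3567] = 3739.3368
r = 1924 / 3739.3368 ≈ 0.515

0.515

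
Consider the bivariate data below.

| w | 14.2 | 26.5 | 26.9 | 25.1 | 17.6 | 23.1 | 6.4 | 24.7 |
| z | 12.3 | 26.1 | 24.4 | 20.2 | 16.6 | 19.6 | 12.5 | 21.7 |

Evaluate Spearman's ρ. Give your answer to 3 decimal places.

0.929

Rank w: 2, 7, 8, 6, 3, 4, 1, 5
Rank z: 1, 8, 7, 5, 3, 4, 2, 6
d = rank(w) − rank(z): 1, -1, 1, 1, 0, 0, -1, -1; Σd² = 6
ρ = 1 − 6Σd² / [n(n²−1)] = 1 − 6×6 / (8×63) = 1 − 36/504 ≈ 0.929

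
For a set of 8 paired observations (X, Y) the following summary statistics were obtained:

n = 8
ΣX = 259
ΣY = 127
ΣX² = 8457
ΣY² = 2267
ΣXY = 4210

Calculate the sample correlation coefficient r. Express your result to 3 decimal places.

0.733

r = (nΣXY − ΣXΣY) / √[(nΣX² − (ΣX)²)(nΣY² − (ΣY)²)]
Numerator: 8×4210 − 259×127 = 787
Denominator: √[(67656 − 67081)(18136 − 16129)] = √[575 × 2007] = 1074.2556
r = 787 / 1074.2556 ≈ 0.733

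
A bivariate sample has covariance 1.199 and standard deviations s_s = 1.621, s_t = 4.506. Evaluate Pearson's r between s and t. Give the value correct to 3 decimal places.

0.164

r = Cov(s,t) / (s_s · s_t) = 1.199 / (1.621 × 4.506)
  = 1.199 / 7.3042 ≈ 0.164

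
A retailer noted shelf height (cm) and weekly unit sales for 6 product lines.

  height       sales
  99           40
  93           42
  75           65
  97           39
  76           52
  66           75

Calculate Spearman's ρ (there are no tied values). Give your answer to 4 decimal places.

Rank height: 6, 4, 2, 5, 3, 1
Rank sales: 2, 3, 5, 1, 4, 6
d = rank(height) − rank(sales): 4, 1, -3, 4, -1, -5; Σd² = 68
ρ = 1 − 6Σd² / [n(n²−1)] = 1 − 6×68 / (6×35) = 1 − 408/210 ≈ -0.9429

-0.9429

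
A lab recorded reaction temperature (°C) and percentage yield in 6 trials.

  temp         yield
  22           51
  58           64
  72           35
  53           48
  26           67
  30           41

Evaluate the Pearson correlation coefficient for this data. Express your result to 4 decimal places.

n = 6, Σx = 261, Σy = 306, Σx² = 13417, Σy² = 16396, Σxy = 12870
nΣxy − ΣxΣy = 77220 − 79866 = -2646
nΣx² − (Σx)² = 80502 − 68121 = 12381; nΣy² − (Σy)² = 98376 − 93636 = 4740
r = -2646 / √(12381 × 4740) = -2646 / 7660.6749 ≈ -0.3454

-0.3454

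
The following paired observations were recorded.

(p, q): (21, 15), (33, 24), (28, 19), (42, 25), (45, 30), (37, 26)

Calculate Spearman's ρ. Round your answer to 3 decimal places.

Rank p: 1, 3, 2, 5, 6, 4
Rank q: 1, 3, 2, 4, 6, 5
d = rank(p) − rank(q): 0, 0, 0, 1, 0, -1; Σd² = 2
ρ = 1 − 6Σd² / [n(n²−1)] = 1 − 6×2 / (6×35) = 1 − 12/210 ≈ 0.943

0.943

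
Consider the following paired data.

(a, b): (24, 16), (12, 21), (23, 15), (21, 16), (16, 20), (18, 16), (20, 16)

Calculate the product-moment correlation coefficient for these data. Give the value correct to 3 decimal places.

-0.888

n = 7, Σa = 134, Σb = 120, Σa² = 2670, Σb² = 2090, Σab = 2245
nΣab − ΣaΣb = 15715 − 16080 = -365
nΣa² − (Σa)² = 18690 − 17956 = 734; nΣb² − (Σb)² = 14630 − 14400 = 230
r = -365 / √(734 × 230) = -365 / 410.8771 ≈ -0.888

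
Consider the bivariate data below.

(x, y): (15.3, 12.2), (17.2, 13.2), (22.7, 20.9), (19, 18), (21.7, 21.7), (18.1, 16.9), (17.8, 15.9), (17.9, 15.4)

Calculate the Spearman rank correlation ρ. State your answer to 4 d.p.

0.9524

Rank x: 1, 2, 8, 6, 7, 5, 3, 4
Rank y: 1, 2, 7, 6, 8, 5, 4, 3
d = rank(x) − rank(y): 0, 0, 1, 0, -1, 0, -1, 1; Σd² = 4
ρ = 1 − 6Σd² / [n(n²−1)] = 1 − 6×4 / (8×63) = 1 − 24/504 ≈ 0.9524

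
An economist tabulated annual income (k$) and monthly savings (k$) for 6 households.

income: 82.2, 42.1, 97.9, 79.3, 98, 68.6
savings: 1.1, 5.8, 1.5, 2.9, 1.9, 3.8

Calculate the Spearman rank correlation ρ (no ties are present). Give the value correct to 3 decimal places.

Rank income: 4, 1, 5, 3, 6, 2
Rank savings: 1, 6, 2, 4, 3, 5
d = rank(income) − rank(savings): 3, -5, 3, -1, 3, -3; Σd² = 62
ρ = 1 − 6Σd² / [n(n²−1)] = 1 − 6×62 / (6×35) = 1 − 372/210 ≈ -0.771

-0.771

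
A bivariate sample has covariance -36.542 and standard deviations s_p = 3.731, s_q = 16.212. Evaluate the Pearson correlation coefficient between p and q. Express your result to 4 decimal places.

r = Cov(p,q) / (s_p · s_q) = -36.542 / (3.731 × 16.212)
  = -36.542 / 60.4870 ≈ -0.6041

-0.6041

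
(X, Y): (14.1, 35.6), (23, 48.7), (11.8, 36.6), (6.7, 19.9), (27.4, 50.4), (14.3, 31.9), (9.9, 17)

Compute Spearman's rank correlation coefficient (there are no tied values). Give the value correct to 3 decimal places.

Rank X: 4, 6, 3, 1, 7, 5, 2
Rank Y: 4, 6, 5, 2, 7, 3, 1
d = rank(X) − rank(Y): 0, 0, -2, -1, 0, 2, 1; Σd² = 10
ρ = 1 − 6Σd² / [n(n²−1)] = 1 − 6×10 / (7×48) = 1 − 60/336 ≈ 0.821

0.821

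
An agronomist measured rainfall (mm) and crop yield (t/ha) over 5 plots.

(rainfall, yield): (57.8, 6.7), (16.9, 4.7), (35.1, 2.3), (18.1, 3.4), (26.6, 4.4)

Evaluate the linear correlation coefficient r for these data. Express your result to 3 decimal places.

n = 5, Σx = 154.5, Σy = 21.5, Σx² = 5893.63, Σy² = 103.19, Σxy = 726
nΣxy − ΣxΣy = 3630 − 3321.75 = 308.25
nΣx² − (Σx)² = 29468.15 − 23870.25 = 5597.9; nΣy² − (Σy)² = 515.95 − 462.25 = 53.7
r = 308.25 / √(5597.9 × 53.7) = 308.25 / 548.2766 ≈ 0.562

0.562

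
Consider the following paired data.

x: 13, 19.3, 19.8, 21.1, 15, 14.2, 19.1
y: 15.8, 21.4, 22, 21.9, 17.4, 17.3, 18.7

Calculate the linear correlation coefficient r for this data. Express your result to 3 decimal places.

0.933

n = 7, Σx = 121.5, Σy = 134.5, Σx² = 2170.19, Σy² = 2622.95, Σxy = 2379.94
nΣxy − ΣxΣy = 16659.58 − 16341.75 = 317.83
nΣx² − (Σx)² = 15191.33 − 14762.25 = 429.08; nΣy² − (Σy)² = 18360.65 − 18090.25 = 270.4
r = 317.83 / √(429.08 × 270.4) = 317.83 / 340.6218 ≈ 0.933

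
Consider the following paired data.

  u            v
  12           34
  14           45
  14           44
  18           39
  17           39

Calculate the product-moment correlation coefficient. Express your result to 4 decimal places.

0.0920

n = 5, Σu = 75, Σv = 201, Σu² = 1149, Σv² = 8159, Σuv = 3019
nΣuv − ΣuΣv = 15095 − 15075 = 20
nΣu² − (Σu)² = 5745 − 5625 = 120; nΣv² − (Σv)² = 40795 − 40401 = 394
r = 20 / √(120 × 394) = 20 / 217.4396 ≈ 0.0920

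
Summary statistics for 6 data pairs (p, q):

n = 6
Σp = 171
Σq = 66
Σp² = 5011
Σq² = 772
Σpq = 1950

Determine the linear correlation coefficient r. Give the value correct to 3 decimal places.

0.868

r = (nΣpq − ΣpΣq) / √[(nΣp² − (Σp)²)(nΣq² − (Σq)²)]
Numerator: 6×1950 − 171×66 = 414
Denominator: √[(30066 − 29241)(4632 − 4356)] = √[825 × 276] = 477.1792
r = 414 / 477.1792 ≈ 0.868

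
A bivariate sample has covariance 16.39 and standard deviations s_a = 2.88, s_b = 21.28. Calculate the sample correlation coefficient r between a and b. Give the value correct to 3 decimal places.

r = Cov(a,b) / (s_a · s_b) = 16.39 / (2.88 × 21.28)
  = 16.39 / 61.2864 ≈ 0.267

0.267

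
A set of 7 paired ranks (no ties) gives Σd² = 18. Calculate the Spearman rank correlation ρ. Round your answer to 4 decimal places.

0.6786

ρ = 1 − 6Σd² / [n(n²−1)] = 1 − 6×18 / (7×48)
  = 1 − 108/336 = 1 − 0.32143 ≈ 0.6786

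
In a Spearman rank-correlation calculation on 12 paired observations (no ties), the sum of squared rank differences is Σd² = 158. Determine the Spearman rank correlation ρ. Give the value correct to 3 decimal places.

0.448

ρ = 1 − 6Σd² / [n(n²−1)] = 1 − 6×158 / (12×143)
  = 1 − 948/1716 = 1 − 0.5524 ≈ 0.448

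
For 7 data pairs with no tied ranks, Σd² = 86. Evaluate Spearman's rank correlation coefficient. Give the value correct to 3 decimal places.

-0.536

ρ = 1 − 6Σd² / [n(n²−1)] = 1 − 6×86 / (7×48)
  = 1 − 516/336 = 1 − 1.5357 ≈ -0.536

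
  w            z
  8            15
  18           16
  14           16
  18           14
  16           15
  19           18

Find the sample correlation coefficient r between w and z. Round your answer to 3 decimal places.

n = 6, Σw = 93, Σz = 94, Σw² = 1525, Σz² = 1482, Σwz = 1466
nΣwz − ΣwΣz = 8796 − 8742 = 54
nΣw² − (Σw)² = 9150 − 8649 = 501; nΣz² − (Σz)² = 8892 − 8836 = 56
r = 54 / √(501 × 56) = 54 / 167.4993 ≈ 0.322

0.322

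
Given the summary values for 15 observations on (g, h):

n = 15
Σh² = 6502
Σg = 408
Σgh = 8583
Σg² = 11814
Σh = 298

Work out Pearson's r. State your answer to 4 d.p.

0.7395

r = (nΣgh − ΣgΣh) / √[(nΣg² − (Σg)²)(nΣh² − (Σh)²)]
Numerator: 15×8583 − 408×298 = 7161
Denominator: √[(177210 − 166464)(97530 − 88804)] = √[10746 × 8726] = 9683.4702
r = 7161 / 9683.4702 ≈ 0.7395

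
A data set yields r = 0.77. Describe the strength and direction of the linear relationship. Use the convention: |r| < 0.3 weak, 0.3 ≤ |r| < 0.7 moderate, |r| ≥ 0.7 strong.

r = 0.77 > 0 so the relationship is positive.
|r| = 0.77, which falls in the strong range.

strong positive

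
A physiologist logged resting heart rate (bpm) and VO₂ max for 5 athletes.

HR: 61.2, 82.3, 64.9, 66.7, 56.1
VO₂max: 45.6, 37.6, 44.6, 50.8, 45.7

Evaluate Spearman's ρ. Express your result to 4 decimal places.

Rank HR: 2, 5, 3, 4, 1
Rank VO₂max: 3, 1, 2, 5, 4
d = rank(HR) − rank(VO₂max): -1, 4, 1, -1, -3; Σd² = 28
ρ = 1 − 6Σd² / [n(n²−1)] = 1 − 6×28 / (5×24) = 1 − 168/120 ≈ -0.4000

-0.4000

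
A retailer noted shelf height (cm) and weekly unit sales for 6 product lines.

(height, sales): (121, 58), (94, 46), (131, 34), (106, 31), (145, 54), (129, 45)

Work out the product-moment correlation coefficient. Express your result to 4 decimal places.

0.2948

n = 6, Σx = 726, Σy = 268, Σx² = 89540, Σy² = 12538, Σxy = 32717
nΣxy − ΣxΣy = 196302 − 194568 = 1734
nΣx² − (Σx)² = 537240 − 527076 = 10164; nΣy² − (Σy)² = 75228 − 71824 = 3404
r = 1734 / √(10164 × 3404) = 1734 / 5882.0282 ≈ 0.2948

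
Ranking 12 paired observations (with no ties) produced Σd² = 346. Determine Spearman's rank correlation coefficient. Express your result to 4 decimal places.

-0.2098

ρ = 1 − 6Σd² / [n(n²−1)] = 1 − 6×346 / (12×143)
  = 1 − 2076/1716 = 1 − 1.20979 ≈ -0.2098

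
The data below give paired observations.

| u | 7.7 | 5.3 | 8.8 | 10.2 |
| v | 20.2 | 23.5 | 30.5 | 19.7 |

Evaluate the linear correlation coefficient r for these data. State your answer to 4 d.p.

-0.0573

n = 4, Σu = 32, Σv = 93.9, Σu² = 268.86, Σv² = 2278.63, Σuv = 749.43
nΣuv − ΣuΣv = 2997.72 − 3004.8 = -7.08
nΣu² − (Σu)² = 1075.44 − 1024 = 51.44; nΣv² − (Σv)² = 9114.52 − 8817.21 = 297.31
r = -7.08 / √(51.44 × 297.31) = -7.08 / 123.6674 ≈ -0.0573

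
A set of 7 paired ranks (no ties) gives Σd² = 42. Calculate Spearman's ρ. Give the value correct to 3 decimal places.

0.250

ρ = 1 − 6Σd² / [n(n²−1)] = 1 − 6×42 / (7×48)
  = 1 − 252/336 = 1 − 0.7500 ≈ 0.250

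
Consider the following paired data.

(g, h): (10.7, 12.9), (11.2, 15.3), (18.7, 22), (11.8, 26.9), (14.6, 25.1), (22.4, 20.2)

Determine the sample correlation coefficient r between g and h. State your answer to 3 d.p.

n = 6, Σg = 89.4, Σh = 122.4, Σg² = 1443.78, Σh² = 2646.16, Σgh = 1857.15
nΣgh − ΣgΣh = 11142.9 − 10942.56 = 200.34
nΣg² − (Σg)² = 8662.68 − 7992.36 = 670.32; nΣh² − (Σh)² = 15876.96 − 14981.76 = 895.2
r = 200.34 / √(670.32 × 895.2) = 200.34 / 774.6422 ≈ 0.259

0.259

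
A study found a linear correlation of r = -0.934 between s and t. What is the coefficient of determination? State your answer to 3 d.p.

r² = (-0.934)² = 0.872

0.872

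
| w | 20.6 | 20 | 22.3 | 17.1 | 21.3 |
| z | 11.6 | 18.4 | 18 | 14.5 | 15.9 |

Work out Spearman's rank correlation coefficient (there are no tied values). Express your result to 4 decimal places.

Rank w: 3, 2, 5, 1, 4
Rank z: 1, 5, 4, 2, 3
d = rank(w) − rank(z): 2, -3, 1, -1, 1; Σd² = 16
ρ = 1 − 6Σd² / [n(n²−1)] = 1 − 6×16 / (5×24) = 1 − 96/120 ≈ 0.2000

0.2000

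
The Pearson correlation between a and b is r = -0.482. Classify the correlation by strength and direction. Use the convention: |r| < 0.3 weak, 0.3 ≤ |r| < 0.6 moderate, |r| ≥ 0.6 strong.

r = -0.482 < 0 so the relationship is negative.
|r| = 0.482, which falls in the moderate range.

moderate negative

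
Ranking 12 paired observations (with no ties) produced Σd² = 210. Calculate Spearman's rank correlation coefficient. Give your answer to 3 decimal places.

ρ = 1 − 6Σd² / [n(n²−1)] = 1 − 6×210 / (12×143)
  = 1 − 1260/1716 = 1 − 0.7343 ≈ 0.266

0.266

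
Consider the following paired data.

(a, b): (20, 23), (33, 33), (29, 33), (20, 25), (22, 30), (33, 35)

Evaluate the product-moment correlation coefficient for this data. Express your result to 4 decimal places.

0.9091

n = 6, Σa = 157, Σb = 179, Σa² = 4303, Σb² = 5457, Σab = 4821
nΣab − ΣaΣb = 28926 − 28103 = 823
nΣa² − (Σa)² = 25818 − 24649 = 1169; nΣb² − (Σb)² = 32742 − 32041 = 701
r = 823 / √(1169 × 701) = 823 / 905.2453 ≈ 0.9091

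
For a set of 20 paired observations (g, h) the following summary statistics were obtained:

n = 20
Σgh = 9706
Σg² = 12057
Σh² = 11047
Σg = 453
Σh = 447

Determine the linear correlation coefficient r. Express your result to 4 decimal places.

r = (nΣgh − ΣgΣh) / √[(nΣg² − (Σg)²)(nΣh² − (Σh)²)]
Numerator: 20×9706 − 453×447 = -8371
Denominator: √[(241140 − 205209)(220940 − 199809)] = √[35931 × 21131] = 27554.6359
r = -8371 / 27554.6359 ≈ -0.3038

-0.3038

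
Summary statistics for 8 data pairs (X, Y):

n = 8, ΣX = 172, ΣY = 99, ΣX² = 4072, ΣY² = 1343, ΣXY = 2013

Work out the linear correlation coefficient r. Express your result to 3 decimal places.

r = (nΣXY − ΣXΣY) / √[(nΣX² − (ΣX)²)(nΣY² − (ΣY)²)]
Numerator: 8×2013 − 172×99 = -924
Denominator: √[(32576 − 29584)(10744 − 9801)] = √[2992 × 943] = 1679.7190
r = -924 / 1679.7190 ≈ -0.550

-0.550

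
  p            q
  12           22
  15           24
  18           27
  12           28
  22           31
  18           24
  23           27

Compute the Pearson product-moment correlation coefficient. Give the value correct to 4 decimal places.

0.5478

n = 7, Σp = 120, Σq = 183, Σp² = 2174, Σq² = 4839, Σpq = 3181
nΣpq − ΣpΣq = 22267 − 21960 = 307
nΣp² − (Σp)² = 15218 − 14400 = 818; nΣq² − (Σq)² = 33873 − 33489 = 384
r = 307 / √(818 × 384) = 307 / 560.4570 ≈ 0.5478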